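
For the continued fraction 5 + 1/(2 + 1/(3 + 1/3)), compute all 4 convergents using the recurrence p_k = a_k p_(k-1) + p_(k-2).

Using the convergent recurrence p_i = a_i*p_{i-1} + p_{i-2}, q_i = a_i*q_{i-1} + q_{i-2} with p_{-2}=0, p_{-1}=1, q_{-2}=1, q_{-1}=0:
  i=0: a_0=5, p_0 = 5*1 + 0 = 5, q_0 = 5*0 + 1 = 1.
  i=1: a_1=2, p_1 = 2*5 + 1 = 11, q_1 = 2*1 + 0 = 2.
  i=2: a_2=3, p_2 = 3*11 + 5 = 38, q_2 = 3*2 + 1 = 7.
  i=3: a_3=3, p_3 = 3*38 + 11 = 125, q_3 = 3*7 + 2 = 23.

5/1, 11/2, 38/7, 125/23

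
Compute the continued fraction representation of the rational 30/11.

Run the Euclidean algorithm on 30 and 11; the successive quotients are the partial quotients a_0, a_1, ... (each step inverts the fractional part left over by the previous one):
  30 = 2*11 + 8, so a_0 = 2.
  11 = 1*8 + 3, so a_1 = 1.
  8 = 2*3 + 2, so a_2 = 2.
  3 = 1*2 + 1, so a_3 = 1.
  2 = 2*1 + 0, so a_4 = 2.
The remainder reaches 0 after 5 divisions, so the expansion has 5 partial quotients, read off in order.

[2; 1, 2, 1, 2]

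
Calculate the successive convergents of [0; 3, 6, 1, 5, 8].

0/1, 1/3, 6/19, 7/22, 41/129, 335/1054

Using the convergent recurrence p_i = a_i*p_{i-1} + p_{i-2}, q_i = a_i*q_{i-1} + q_{i-2} with p_{-2}=0, p_{-1}=1, q_{-2}=1, q_{-1}=0:
  i=0: a_0=0, p_0 = 0*1 + 0 = 0, q_0 = 0*0 + 1 = 1.
  i=1: a_1=3, p_1 = 3*0 + 1 = 1, q_1 = 3*1 + 0 = 3.
  i=2: a_2=6, p_2 = 6*1 + 0 = 6, q_2 = 6*3 + 1 = 19.
  i=3: a_3=1, p_3 = 1*6 + 1 = 7, q_3 = 1*19 + 3 = 22.
  i=4: a_4=5, p_4 = 5*7 + 6 = 41, q_4 = 5*22 + 19 = 129.
  i=5: a_5=8, p_5 = 8*41 + 7 = 335, q_5 = 8*129 + 22 = 1054.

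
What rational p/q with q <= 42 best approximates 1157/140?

Expand x = 1157/140 as a continued fraction with the Euclidean algorithm:
  1157 = 8*140 + 37, so a_0 = 8.
  140 = 3*37 + 29, so a_1 = 3.
  37 = 1*29 + 8, so a_2 = 1.
  29 = 3*8 + 5, so a_3 = 3.
  8 = 1*5 + 3, so a_4 = 1.
  5 = 1*3 + 2, so a_5 = 1.
  3 = 1*2 + 1, so a_6 = 1.
  2 = 2*1 + 0, so a_7 = 2.
so x = [8; 3, 1, 3, 1, 1, 1, 2].
Convergents (p_i = a_i*p_{i-1} + p_{i-2}, q_i = a_i*q_{i-1} + q_{i-2} with p_{-2}=0, p_{-1}=1, q_{-2}=1, q_{-1}=0), until the denominator exceeds 42:
  i=0: a_0=8, p_0 = 8*1 + 0 = 8, q_0 = 8*0 + 1 = 1.
  i=1: a_1=3, p_1 = 3*8 + 1 = 25, q_1 = 3*1 + 0 = 3.
  i=2: a_2=1, p_2 = 1*25 + 8 = 33, q_2 = 1*3 + 1 = 4.
  i=3: a_3=3, p_3 = 3*33 + 25 = 124, q_3 = 3*4 + 3 = 15.
  i=4: a_4=1, p_4 = 1*124 + 33 = 157, q_4 = 1*15 + 4 = 19.
  i=5: a_5=1, p_5 = 1*157 + 124 = 281, q_5 = 1*19 + 15 = 34.
  i=6: a_6=1, p_6 = 1*281 + 157 = 438, q_6 = 1*34 + 19 = 53.
q_6 = 53 > 42, so the last convergent with denominator <= 42 is p_5/q_5 = 281/34.
The closest fraction with denominator <= 42 is either p_5/q_5 or the intermediate fraction (k*p_5 + p_4)/(k*q_5 + q_4) with the largest k >= 1 whose denominator stays <= 42; these approach x as k grows, and every other convergent or intermediate fraction in range is farther away.
Largest k: floor((42 - q_4)/q_5) = floor((42 - 19)/34) = 0.
Since k = 0, no intermediate fraction beyond p_5/q_5 has denominator <= 42, so the convergent 281/34 is the closest (its error is |1157*34 - 281*140|/(140*34) = 2/4760).

281/34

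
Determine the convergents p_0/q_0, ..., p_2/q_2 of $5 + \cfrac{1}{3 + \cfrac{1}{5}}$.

Using the convergent recurrence p_i = a_i*p_{i-1} + p_{i-2}, q_i = a_i*q_{i-1} + q_{i-2} with p_{-2}=0, p_{-1}=1, q_{-2}=1, q_{-1}=0:
  i=0: a_0=5, p_0 = 5*1 + 0 = 5, q_0 = 5*0 + 1 = 1.
  i=1: a_1=3, p_1 = 3*5 + 1 = 16, q_1 = 3*1 + 0 = 3.
  i=2: a_2=5, p_2 = 5*16 + 5 = 85, q_2 = 5*3 + 1 = 16.

5/1, 16/3, 85/16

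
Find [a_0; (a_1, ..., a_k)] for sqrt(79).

[8; (1, 7, 1, 16)]

Write x_i = (sqrt(79) + m_i)/d_i with (m_0, d_0) = (0, 1). a_0 = floor(sqrt(79)) = 8, since 8^2 = 64 <= 79 < 81 = 9^2.
Iterate m_{i+1} = d_i*a_i - m_i, d_{i+1} = (79 - m_{i+1}^2)/d_i, a_{i+1} = floor((a_0 + m_{i+1})/d_{i+1}):
  m_1 = 1*8 - 0 = 8, d_1 = (79 - 8^2)/1 = 15/1 = 15, a_1 = floor((8 + 8)/15) = 1.
  m_2 = 15*1 - 8 = 7, d_2 = (79 - 7^2)/15 = 30/15 = 2, a_2 = floor((8 + 7)/2) = 7.
  m_3 = 2*7 - 7 = 7, d_3 = (79 - 7^2)/2 = 30/2 = 15, a_3 = floor((8 + 7)/15) = 1.
  m_4 = 15*1 - 7 = 8, d_4 = (79 - 8^2)/15 = 15/15 = 1, a_4 = floor((8 + 8)/1) = 16.
  m_5 = 1*16 - 8 = 8, d_5 = (79 - 8^2)/1 = 15/1 = 15: (m_5, d_5) = (m_1, d_1) = (8, 15), so from here the quotients repeat a_1, ..., a_4; the period length is 4.
Hence the expansion of sqrt(79) is a_0 = 8 followed by the repeating block 1, 7, 1, 16 (period 4).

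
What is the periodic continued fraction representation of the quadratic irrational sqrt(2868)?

[53; (1, 1, 4, 6, 2, 8, 2, 6, 4, 1, 1, 106)]

Write x_i = (sqrt(2868) + m_i)/d_i with (m_0, d_0) = (0, 1). a_0 = floor(sqrt(2868)) = 53, since 53^2 = 2809 <= 2868 < 2916 = 54^2.
Iterate m_{i+1} = d_i*a_i - m_i, d_{i+1} = (2868 - m_{i+1}^2)/d_i, a_{i+1} = floor((a_0 + m_{i+1})/d_{i+1}):
  m_1 = 1*53 - 0 = 53, d_1 = (2868 - 53^2)/1 = 59/1 = 59, a_1 = floor((53 + 53)/59) = 1.
  m_2 = 59*1 - 53 = 6, d_2 = (2868 - 6^2)/59 = 2832/59 = 48, a_2 = floor((53 + 6)/48) = 1.
  m_3 = 48*1 - 6 = 42, d_3 = (2868 - 42^2)/48 = 1104/48 = 23, a_3 = floor((53 + 42)/23) = 4.
  m_4 = 23*4 - 42 = 50, d_4 = (2868 - 50^2)/23 = 368/23 = 16, a_4 = floor((53 + 50)/16) = 6.
  m_5 = 16*6 - 50 = 46, d_5 = (2868 - 46^2)/16 = 752/16 = 47, a_5 = floor((53 + 46)/47) = 2.
  m_6 = 47*2 - 46 = 48, d_6 = (2868 - 48^2)/47 = 564/47 = 12, a_6 = floor((53 + 48)/12) = 8.
  m_7 = 12*8 - 48 = 48, d_7 = (2868 - 48^2)/12 = 564/12 = 47, a_7 = floor((53 + 48)/47) = 2.
  m_8 = 47*2 - 48 = 46, d_8 = (2868 - 46^2)/47 = 752/47 = 16, a_8 = floor((53 + 46)/16) = 6.
  m_9 = 16*6 - 46 = 50, d_9 = (2868 - 50^2)/16 = 368/16 = 23, a_9 = floor((53 + 50)/23) = 4.
  m_10 = 23*4 - 50 = 42, d_10 = (2868 - 42^2)/23 = 1104/23 = 48, a_10 = floor((53 + 42)/48) = 1.
  m_11 = 48*1 - 42 = 6, d_11 = (2868 - 6^2)/48 = 2832/48 = 59, a_11 = floor((53 + 6)/59) = 1.
  m_12 = 59*1 - 6 = 53, d_12 = (2868 - 53^2)/59 = 59/59 = 1, a_12 = floor((53 + 53)/1) = 106.
  m_13 = 1*106 - 53 = 53, d_13 = (2868 - 53^2)/1 = 59/1 = 59: (m_13, d_13) = (m_1, d_1) = (53, 59), so from here the quotients repeat a_1, ..., a_12; the period length is 12.
Hence the expansion of sqrt(2868) is a_0 = 53 followed by the repeating block 1, 1, 4, 6, 2, 8, 2, 6, 4, 1, 1, 106 (period 12).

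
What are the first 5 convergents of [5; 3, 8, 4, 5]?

Using the convergent recurrence p_i = a_i*p_{i-1} + p_{i-2}, q_i = a_i*q_{i-1} + q_{i-2} with p_{-2}=0, p_{-1}=1, q_{-2}=1, q_{-1}=0:
  i=0: a_0=5, p_0 = 5*1 + 0 = 5, q_0 = 5*0 + 1 = 1.
  i=1: a_1=3, p_1 = 3*5 + 1 = 16, q_1 = 3*1 + 0 = 3.
  i=2: a_2=8, p_2 = 8*16 + 5 = 133, q_2 = 8*3 + 1 = 25.
  i=3: a_3=4, p_3 = 4*133 + 16 = 548, q_3 = 4*25 + 3 = 103.
  i=4: a_4=5, p_4 = 5*548 + 133 = 2873, q_4 = 5*103 + 25 = 540.

5/1, 16/3, 133/25, 548/103, 2873/540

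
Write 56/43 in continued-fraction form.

Run the Euclidean algorithm on 56 and 43; the successive quotients are the partial quotients a_0, a_1, ... (each step inverts the fractional part left over by the previous one):
  56 = 1*43 + 13, so a_0 = 1.
  43 = 3*13 + 4, so a_1 = 3.
  13 = 3*4 + 1, so a_2 = 3.
  4 = 4*1 + 0, so a_3 = 4.
The remainder reaches 0 after 4 divisions, so the expansion has 4 partial quotients, read off in order.

[1; 3, 3, 4]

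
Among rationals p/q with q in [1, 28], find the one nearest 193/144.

Expand x = 193/144 as a continued fraction with the Euclidean algorithm:
  193 = 1*144 + 49, so a_0 = 1.
  144 = 2*49 + 46, so a_1 = 2.
  49 = 1*46 + 3, so a_2 = 1.
  46 = 15*3 + 1, so a_3 = 15.
  3 = 3*1 + 0, so a_4 = 3.
so x = [1; 2, 1, 15, 3].
Convergents (p_i = a_i*p_{i-1} + p_{i-2}, q_i = a_i*q_{i-1} + q_{i-2} with p_{-2}=0, p_{-1}=1, q_{-2}=1, q_{-1}=0), until the denominator exceeds 28:
  i=0: a_0=1, p_0 = 1*1 + 0 = 1, q_0 = 1*0 + 1 = 1.
  i=1: a_1=2, p_1 = 2*1 + 1 = 3, q_1 = 2*1 + 0 = 2.
  i=2: a_2=1, p_2 = 1*3 + 1 = 4, q_2 = 1*2 + 1 = 3.
  i=3: a_3=15, p_3 = 15*4 + 3 = 63, q_3 = 15*3 + 2 = 47.
q_3 = 47 > 28, so the last convergent with denominator <= 28 is p_2/q_2 = 4/3.
The closest fraction with denominator <= 28 is either p_2/q_2 or the intermediate fraction (k*p_2 + p_1)/(k*q_2 + q_1) with the largest k >= 1 whose denominator stays <= 28; these approach x as k grows, and every other convergent or intermediate fraction in range is farther away.
Largest k: floor((28 - q_1)/q_2) = floor((28 - 2)/3) = 8.
That gives (8*4 + 3)/(8*3 + 2) = 35/26.
Compare the errors: |x - 4/3| = |193*3 - 4*144|/(144*3) = 3/432, and |x - 35/26| = |193*26 - 35*144|/(144*26) = 22/3744.
Cross-multiplying, 22*432 = 9504 < 11232 = 3*3744, so 22/3744 is smaller: the intermediate fraction 35/26 is closer to x than 4/3.

35/26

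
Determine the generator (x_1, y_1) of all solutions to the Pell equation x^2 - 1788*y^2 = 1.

First expand sqrt(1788) as a continued fraction. With x_i = (sqrt(1788) + m_i)/d_i and (m_0, d_0) = (0, 1): a_0 = floor(sqrt(1788)) = 42, since 42^2 = 1764 <= 1788 < 1849 = 43^2.
Iterate m_{i+1} = d_i*a_i - m_i, d_{i+1} = (1788 - m_{i+1}^2)/d_i, a_{i+1} = floor((a_0 + m_{i+1})/d_{i+1}):
  m_1 = 1*42 - 0 = 42, d_1 = (1788 - 42^2)/1 = 24/1 = 24, a_1 = floor((42 + 42)/24) = 3.
  m_2 = 24*3 - 42 = 30, d_2 = (1788 - 30^2)/24 = 888/24 = 37, a_2 = floor((42 + 30)/37) = 1.
  m_3 = 37*1 - 30 = 7, d_3 = (1788 - 7^2)/37 = 1739/37 = 47, a_3 = floor((42 + 7)/47) = 1.
  m_4 = 47*1 - 7 = 40, d_4 = (1788 - 40^2)/47 = 188/47 = 4, a_4 = floor((42 + 40)/4) = 20.
  m_5 = 4*20 - 40 = 40, d_5 = (1788 - 40^2)/4 = 188/4 = 47, a_5 = floor((42 + 40)/47) = 1.
  m_6 = 47*1 - 40 = 7, d_6 = (1788 - 7^2)/47 = 1739/47 = 37, a_6 = floor((42 + 7)/37) = 1.
  m_7 = 37*1 - 7 = 30, d_7 = (1788 - 30^2)/37 = 888/37 = 24, a_7 = floor((42 + 30)/24) = 3.
  m_8 = 24*3 - 30 = 42, d_8 = (1788 - 42^2)/24 = 24/24 = 1, a_8 = floor((42 + 42)/1) = 84.
  m_9 = 1*84 - 42 = 42, d_9 = (1788 - 42^2)/1 = 24/1 = 24: (m_9, d_9) = (m_1, d_1) = (42, 24), so from here the quotients repeat a_1, ..., a_8; the period length is 8.
So sqrt(1788) = [42; (3, 1, 1, 20, 1, 1, 3, 84)] with period length k = 8.
k is even, so the fundamental solution of x^2 - 1788y^2 = 1 is (p_{k-1}, q_{k-1}) = (p_7, q_7); compute convergents through index 7.
Convergents (p_i = a_i*p_{i-1} + p_{i-2}, q_i = a_i*q_{i-1} + q_{i-2} with p_{-2}=0, p_{-1}=1, q_{-2}=1, q_{-1}=0):
  i=0: a_0=42, p_0 = 42*1 + 0 = 42, q_0 = 42*0 + 1 = 1.
  i=1: a_1=3, p_1 = 3*42 + 1 = 127, q_1 = 3*1 + 0 = 3.
  i=2: a_2=1, p_2 = 1*127 + 42 = 169, q_2 = 1*3 + 1 = 4.
  i=3: a_3=1, p_3 = 1*169 + 127 = 296, q_3 = 1*4 + 3 = 7.
  i=4: a_4=20, p_4 = 20*296 + 169 = 6089, q_4 = 20*7 + 4 = 144.
  i=5: a_5=1, p_5 = 1*6089 + 296 = 6385, q_5 = 1*144 + 7 = 151.
  i=6: a_6=1, p_6 = 1*6385 + 6089 = 12474, q_6 = 1*151 + 144 = 295.
  i=7: a_7=3, p_7 = 3*12474 + 6385 = 43807, q_7 = 3*295 + 151 = 1036.
Check: 43807^2 - 1788*1036^2 = 1919053249 - 1919053248 = 1, so (x, y) = (43807, 1036) solves the equation, and by the theorem it is the least positive solution.

(x, y) = (43807, 1036)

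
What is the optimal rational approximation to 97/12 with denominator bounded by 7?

Expand x = 97/12 as a continued fraction with the Euclidean algorithm:
  97 = 8*12 + 1, so a_0 = 8.
  12 = 12*1 + 0, so a_1 = 12.
so x = [8; 12].
Convergents (p_i = a_i*p_{i-1} + p_{i-2}, q_i = a_i*q_{i-1} + q_{i-2} with p_{-2}=0, p_{-1}=1, q_{-2}=1, q_{-1}=0), until the denominator exceeds 7:
  i=0: a_0=8, p_0 = 8*1 + 0 = 8, q_0 = 8*0 + 1 = 1.
  i=1: a_1=12, p_1 = 12*8 + 1 = 97, q_1 = 12*1 + 0 = 12.
q_1 = 12 > 7, so the last convergent with denominator <= 7 is p_0/q_0 = 8/1.
The closest fraction with denominator <= 7 is either p_0/q_0 or the intermediate fraction (k*p_0 + p_{-1})/(k*q_0 + q_{-1}) with the largest k >= 1 whose denominator stays <= 7; these approach x as k grows, and every other convergent or intermediate fraction in range is farther away.
Largest k: floor((7 - q_{-1})/q_0) = floor((7 - 0)/1) = 7 (using the seeds p_{-1} = 1, q_{-1} = 0).
That gives (7*8 + 1)/(7*1 + 0) = 57/7.
Compare the errors: |x - 8/1| = |97*1 - 8*12|/(12*1) = 1/12, and |x - 57/7| = |97*7 - 57*12|/(12*7) = 5/84.
Cross-multiplying, 5*12 = 60 < 84 = 1*84, so 5/84 is smaller: the intermediate fraction 57/7 is closer to x than 8/1.

57/7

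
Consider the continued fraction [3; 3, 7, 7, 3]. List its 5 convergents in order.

3/1, 10/3, 73/22, 521/157, 1636/493

Using the convergent recurrence p_i = a_i*p_{i-1} + p_{i-2}, q_i = a_i*q_{i-1} + q_{i-2} with p_{-2}=0, p_{-1}=1, q_{-2}=1, q_{-1}=0:
  i=0: a_0=3, p_0 = 3*1 + 0 = 3, q_0 = 3*0 + 1 = 1.
  i=1: a_1=3, p_1 = 3*3 + 1 = 10, q_1 = 3*1 + 0 = 3.
  i=2: a_2=7, p_2 = 7*10 + 3 = 73, q_2 = 7*3 + 1 = 22.
  i=3: a_3=7, p_3 = 7*73 + 10 = 521, q_3 = 7*22 + 3 = 157.
  i=4: a_4=3, p_4 = 3*521 + 73 = 1636, q_4 = 3*157 + 22 = 493.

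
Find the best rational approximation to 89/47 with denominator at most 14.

17/9

Expand x = 89/47 as a continued fraction with the Euclidean algorithm:
  89 = 1*47 + 42, so a_0 = 1.
  47 = 1*42 + 5, so a_1 = 1.
  42 = 8*5 + 2, so a_2 = 8.
  5 = 2*2 + 1, so a_3 = 2.
  2 = 2*1 + 0, so a_4 = 2.
so x = [1; 1, 8, 2, 2].
Convergents (p_i = a_i*p_{i-1} + p_{i-2}, q_i = a_i*q_{i-1} + q_{i-2} with p_{-2}=0, p_{-1}=1, q_{-2}=1, q_{-1}=0), until the denominator exceeds 14:
  i=0: a_0=1, p_0 = 1*1 + 0 = 1, q_0 = 1*0 + 1 = 1.
  i=1: a_1=1, p_1 = 1*1 + 1 = 2, q_1 = 1*1 + 0 = 1.
  i=2: a_2=8, p_2 = 8*2 + 1 = 17, q_2 = 8*1 + 1 = 9.
  i=3: a_3=2, p_3 = 2*17 + 2 = 36, q_3 = 2*9 + 1 = 19.
q_3 = 19 > 14, so the last convergent with denominator <= 14 is p_2/q_2 = 17/9.
The closest fraction with denominator <= 14 is either p_2/q_2 or the intermediate fraction (k*p_2 + p_1)/(k*q_2 + q_1) with the largest k >= 1 whose denominator stays <= 14; these approach x as k grows, and every other convergent or intermediate fraction in range is farther away.
Largest k: floor((14 - q_1)/q_2) = floor((14 - 1)/9) = 1.
That gives (1*17 + 2)/(1*9 + 1) = 19/10.
Compare the errors: |x - 17/9| = |89*9 - 17*47|/(47*9) = 2/423, and |x - 19/10| = |89*10 - 19*47|/(47*10) = 3/470.
Cross-multiplying, 2*470 = 940 < 1269 = 3*423, so 2/423 is smaller: the convergent 17/9 is closer to x than 19/10.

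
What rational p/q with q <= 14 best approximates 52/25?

27/13

Expand x = 52/25 as a continued fraction with the Euclidean algorithm:
  52 = 2*25 + 2, so a_0 = 2.
  25 = 12*2 + 1, so a_1 = 12.
  2 = 2*1 + 0, so a_2 = 2.
so x = [2; 12, 2].
Convergents (p_i = a_i*p_{i-1} + p_{i-2}, q_i = a_i*q_{i-1} + q_{i-2} with p_{-2}=0, p_{-1}=1, q_{-2}=1, q_{-1}=0), until the denominator exceeds 14:
  i=0: a_0=2, p_0 = 2*1 + 0 = 2, q_0 = 2*0 + 1 = 1.
  i=1: a_1=12, p_1 = 12*2 + 1 = 25, q_1 = 12*1 + 0 = 12.
  i=2: a_2=2, p_2 = 2*25 + 2 = 52, q_2 = 2*12 + 1 = 25.
q_2 = 25 > 14, so the last convergent with denominator <= 14 is p_1/q_1 = 25/12.
The closest fraction with denominator <= 14 is either p_1/q_1 or the intermediate fraction (k*p_1 + p_0)/(k*q_1 + q_0) with the largest k >= 1 whose denominator stays <= 14; these approach x as k grows, and every other convergent or intermediate fraction in range is farther away.
Largest k: floor((14 - q_0)/q_1) = floor((14 - 1)/12) = 1.
That gives (1*25 + 2)/(1*12 + 1) = 27/13.
Compare the errors: |x - 25/12| = |52*12 - 25*25|/(25*12) = 1/300, and |x - 27/13| = |52*13 - 27*25|/(25*13) = 1/325.
Cross-multiplying, 1*300 = 300 < 325 = 1*325, so 1/325 is smaller: the intermediate fraction 27/13 is closer to x than 25/12.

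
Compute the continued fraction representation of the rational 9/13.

Run the Euclidean algorithm on 9 and 13; the successive quotients are the partial quotients a_0, a_1, ... (each step inverts the fractional part left over by the previous one):
  9 = 0*13 + 9, so a_0 = 0.
  13 = 1*9 + 4, so a_1 = 1.
  9 = 2*4 + 1, so a_2 = 2.
  4 = 4*1 + 0, so a_3 = 4.
The remainder reaches 0 after 4 divisions, so the expansion has 4 partial quotients, read off in order.

[0; 1, 2, 4]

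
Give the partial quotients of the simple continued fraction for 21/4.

Run the Euclidean algorithm on 21 and 4; the successive quotients are the partial quotients a_0, a_1, ... (each step inverts the fractional part left over by the previous one):
  21 = 5*4 + 1, so a_0 = 5.
  4 = 4*1 + 0, so a_1 = 4.
The remainder reaches 0 after 2 divisions, so the expansion has 2 partial quotients, read off in order.

[5; 4]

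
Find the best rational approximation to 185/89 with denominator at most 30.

52/25

Expand x = 185/89 as a continued fraction with the Euclidean algorithm:
  185 = 2*89 + 7, so a_0 = 2.
  89 = 12*7 + 5, so a_1 = 12.
  7 = 1*5 + 2, so a_2 = 1.
  5 = 2*2 + 1, so a_3 = 2.
  2 = 2*1 + 0, so a_4 = 2.
so x = [2; 12, 1, 2, 2].
Convergents (p_i = a_i*p_{i-1} + p_{i-2}, q_i = a_i*q_{i-1} + q_{i-2} with p_{-2}=0, p_{-1}=1, q_{-2}=1, q_{-1}=0), until the denominator exceeds 30:
  i=0: a_0=2, p_0 = 2*1 + 0 = 2, q_0 = 2*0 + 1 = 1.
  i=1: a_1=12, p_1 = 12*2 + 1 = 25, q_1 = 12*1 + 0 = 12.
  i=2: a_2=1, p_2 = 1*25 + 2 = 27, q_2 = 1*12 + 1 = 13.
  i=3: a_3=2, p_3 = 2*27 + 25 = 79, q_3 = 2*13 + 12 = 38.
q_3 = 38 > 30, so the last convergent with denominator <= 30 is p_2/q_2 = 27/13.
The closest fraction with denominator <= 30 is either p_2/q_2 or the intermediate fraction (k*p_2 + p_1)/(k*q_2 + q_1) with the largest k >= 1 whose denominator stays <= 30; these approach x as k grows, and every other convergent or intermediate fraction in range is farther away.
Largest k: floor((30 - q_1)/q_2) = floor((30 - 12)/13) = 1.
That gives (1*27 + 25)/(1*13 + 12) = 52/25.
Compare the errors: |x - 27/13| = |185*13 - 27*89|/(89*13) = 2/1157, and |x - 52/25| = |185*25 - 52*89|/(89*25) = 3/2225.
Cross-multiplying, 3*1157 = 3471 < 4450 = 2*2225, so 3/2225 is smaller: the intermediate fraction 52/25 is closer to x than 27/13.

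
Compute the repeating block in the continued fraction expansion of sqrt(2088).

Write x_i = (sqrt(2088) + m_i)/d_i with (m_0, d_0) = (0, 1). a_0 = floor(sqrt(2088)) = 45, since 45^2 = 2025 <= 2088 < 2116 = 46^2.
Iterate m_{i+1} = d_i*a_i - m_i, d_{i+1} = (2088 - m_{i+1}^2)/d_i, a_{i+1} = floor((a_0 + m_{i+1})/d_{i+1}):
  m_1 = 1*45 - 0 = 45, d_1 = (2088 - 45^2)/1 = 63/1 = 63, a_1 = floor((45 + 45)/63) = 1.
  m_2 = 63*1 - 45 = 18, d_2 = (2088 - 18^2)/63 = 1764/63 = 28, a_2 = floor((45 + 18)/28) = 2.
  m_3 = 28*2 - 18 = 38, d_3 = (2088 - 38^2)/28 = 644/28 = 23, a_3 = floor((45 + 38)/23) = 3.
  m_4 = 23*3 - 38 = 31, d_4 = (2088 - 31^2)/23 = 1127/23 = 49, a_4 = floor((45 + 31)/49) = 1.
  m_5 = 49*1 - 31 = 18, d_5 = (2088 - 18^2)/49 = 1764/49 = 36, a_5 = floor((45 + 18)/36) = 1.
  m_6 = 36*1 - 18 = 18, d_6 = (2088 - 18^2)/36 = 1764/36 = 49, a_6 = floor((45 + 18)/49) = 1.
  m_7 = 49*1 - 18 = 31, d_7 = (2088 - 31^2)/49 = 1127/49 = 23, a_7 = floor((45 + 31)/23) = 3.
  m_8 = 23*3 - 31 = 38, d_8 = (2088 - 38^2)/23 = 644/23 = 28, a_8 = floor((45 + 38)/28) = 2.
  m_9 = 28*2 - 38 = 18, d_9 = (2088 - 18^2)/28 = 1764/28 = 63, a_9 = floor((45 + 18)/63) = 1.
  m_10 = 63*1 - 18 = 45, d_10 = (2088 - 45^2)/63 = 63/63 = 1, a_10 = floor((45 + 45)/1) = 90.
  m_11 = 1*90 - 45 = 45, d_11 = (2088 - 45^2)/1 = 63/1 = 63: (m_11, d_11) = (m_1, d_1) = (45, 63), so from here the quotients repeat a_1, ..., a_10; the period length is 10.
Hence the expansion of sqrt(2088) is a_0 = 45 followed by the repeating block 1, 2, 3, 1, 1, 1, 3, 2, 1, 90 (period 10).

[45; (1, 2, 3, 1, 1, 1, 3, 2, 1, 90)]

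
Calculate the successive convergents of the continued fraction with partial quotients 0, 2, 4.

Using the convergent recurrence p_i = a_i*p_{i-1} + p_{i-2}, q_i = a_i*q_{i-1} + q_{i-2} with p_{-2}=0, p_{-1}=1, q_{-2}=1, q_{-1}=0:
  i=0: a_0=0, p_0 = 0*1 + 0 = 0, q_0 = 0*0 + 1 = 1.
  i=1: a_1=2, p_1 = 2*0 + 1 = 1, q_1 = 2*1 + 0 = 2.
  i=2: a_2=4, p_2 = 4*1 + 0 = 4, q_2 = 4*2 + 1 = 9.

0/1, 1/2, 4/9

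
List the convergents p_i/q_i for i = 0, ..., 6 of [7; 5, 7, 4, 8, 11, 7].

Using the convergent recurrence p_i = a_i*p_{i-1} + p_{i-2}, q_i = a_i*q_{i-1} + q_{i-2} with p_{-2}=0, p_{-1}=1, q_{-2}=1, q_{-1}=0:
  i=0: a_0=7, p_0 = 7*1 + 0 = 7, q_0 = 7*0 + 1 = 1.
  i=1: a_1=5, p_1 = 5*7 + 1 = 36, q_1 = 5*1 + 0 = 5.
  i=2: a_2=7, p_2 = 7*36 + 7 = 259, q_2 = 7*5 + 1 = 36.
  i=3: a_3=4, p_3 = 4*259 + 36 = 1072, q_3 = 4*36 + 5 = 149.
  i=4: a_4=8, p_4 = 8*1072 + 259 = 8835, q_4 = 8*149 + 36 = 1228.
  i=5: a_5=11, p_5 = 11*8835 + 1072 = 98257, q_5 = 11*1228 + 149 = 13657.
  i=6: a_6=7, p_6 = 7*98257 + 8835 = 696634, q_6 = 7*13657 + 1228 = 96827.

7/1, 36/5, 259/36, 1072/149, 8835/1228, 98257/13657, 696634/96827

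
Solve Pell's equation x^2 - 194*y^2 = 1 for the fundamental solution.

First expand sqrt(194) as a continued fraction. With x_i = (sqrt(194) + m_i)/d_i and (m_0, d_0) = (0, 1): a_0 = floor(sqrt(194)) = 13, since 13^2 = 169 <= 194 < 196 = 14^2.
Iterate m_{i+1} = d_i*a_i - m_i, d_{i+1} = (194 - m_{i+1}^2)/d_i, a_{i+1} = floor((a_0 + m_{i+1})/d_{i+1}):
  m_1 = 1*13 - 0 = 13, d_1 = (194 - 13^2)/1 = 25/1 = 25, a_1 = floor((13 + 13)/25) = 1.
  m_2 = 25*1 - 13 = 12, d_2 = (194 - 12^2)/25 = 50/25 = 2, a_2 = floor((13 + 12)/2) = 12.
  m_3 = 2*12 - 12 = 12, d_3 = (194 - 12^2)/2 = 50/2 = 25, a_3 = floor((13 + 12)/25) = 1.
  m_4 = 25*1 - 12 = 13, d_4 = (194 - 13^2)/25 = 25/25 = 1, a_4 = floor((13 + 13)/1) = 26.
  m_5 = 1*26 - 13 = 13, d_5 = (194 - 13^2)/1 = 25/1 = 25: (m_5, d_5) = (m_1, d_1) = (13, 25), so from here the quotients repeat a_1, ..., a_4; the period length is 4.
So sqrt(194) = [13; (1, 12, 1, 26)] with period length k = 4.
k is even, so the fundamental solution of x^2 - 194y^2 = 1 is (p_{k-1}, q_{k-1}) = (p_3, q_3); compute convergents through index 3.
Convergents (p_i = a_i*p_{i-1} + p_{i-2}, q_i = a_i*q_{i-1} + q_{i-2} with p_{-2}=0, p_{-1}=1, q_{-2}=1, q_{-1}=0):
  i=0: a_0=13, p_0 = 13*1 + 0 = 13, q_0 = 13*0 + 1 = 1.
  i=1: a_1=1, p_1 = 1*13 + 1 = 14, q_1 = 1*1 + 0 = 1.
  i=2: a_2=12, p_2 = 12*14 + 13 = 181, q_2 = 12*1 + 1 = 13.
  i=3: a_3=1, p_3 = 1*181 + 14 = 195, q_3 = 1*13 + 1 = 14.
Check: 195^2 - 194*14^2 = 38025 - 38024 = 1, so (x, y) = (195, 14) solves the equation, and by the theorem it is the least positive solution.

(x, y) = (195, 14)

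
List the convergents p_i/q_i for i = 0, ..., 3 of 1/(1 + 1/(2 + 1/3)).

0/1, 1/1, 2/3, 7/10

Using the convergent recurrence p_i = a_i*p_{i-1} + p_{i-2}, q_i = a_i*q_{i-1} + q_{i-2} with p_{-2}=0, p_{-1}=1, q_{-2}=1, q_{-1}=0:
  i=0: a_0=0, p_0 = 0*1 + 0 = 0, q_0 = 0*0 + 1 = 1.
  i=1: a_1=1, p_1 = 1*0 + 1 = 1, q_1 = 1*1 + 0 = 1.
  i=2: a_2=2, p_2 = 2*1 + 0 = 2, q_2 = 2*1 + 1 = 3.
  i=3: a_3=3, p_3 = 3*2 + 1 = 7, q_3 = 3*3 + 1 = 10.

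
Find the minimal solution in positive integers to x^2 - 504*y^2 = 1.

First expand sqrt(504) as a continued fraction. With x_i = (sqrt(504) + m_i)/d_i and (m_0, d_0) = (0, 1): a_0 = floor(sqrt(504)) = 22, since 22^2 = 484 <= 504 < 529 = 23^2.
Iterate m_{i+1} = d_i*a_i - m_i, d_{i+1} = (504 - m_{i+1}^2)/d_i, a_{i+1} = floor((a_0 + m_{i+1})/d_{i+1}):
  m_1 = 1*22 - 0 = 22, d_1 = (504 - 22^2)/1 = 20/1 = 20, a_1 = floor((22 + 22)/20) = 2.
  m_2 = 20*2 - 22 = 18, d_2 = (504 - 18^2)/20 = 180/20 = 9, a_2 = floor((22 + 18)/9) = 4.
  m_3 = 9*4 - 18 = 18, d_3 = (504 - 18^2)/9 = 180/9 = 20, a_3 = floor((22 + 18)/20) = 2.
  m_4 = 20*2 - 18 = 22, d_4 = (504 - 22^2)/20 = 20/20 = 1, a_4 = floor((22 + 22)/1) = 44.
  m_5 = 1*44 - 22 = 22, d_5 = (504 - 22^2)/1 = 20/1 = 20: (m_5, d_5) = (m_1, d_1) = (22, 20), so from here the quotients repeat a_1, ..., a_4; the period length is 4.
So sqrt(504) = [22; (2, 4, 2, 44)] with period length k = 4.
k is even, so the fundamental solution of x^2 - 504y^2 = 1 is (p_{k-1}, q_{k-1}) = (p_3, q_3); compute convergents through index 3.
Convergents (p_i = a_i*p_{i-1} + p_{i-2}, q_i = a_i*q_{i-1} + q_{i-2} with p_{-2}=0, p_{-1}=1, q_{-2}=1, q_{-1}=0):
  i=0: a_0=22, p_0 = 22*1 + 0 = 22, q_0 = 22*0 + 1 = 1.
  i=1: a_1=2, p_1 = 2*22 + 1 = 45, q_1 = 2*1 + 0 = 2.
  i=2: a_2=4, p_2 = 4*45 + 22 = 202, q_2 = 4*2 + 1 = 9.
  i=3: a_3=2, p_3 = 2*202 + 45 = 449, q_3 = 2*9 + 2 = 20.
Check: 449^2 - 504*20^2 = 201601 - 201600 = 1, so (x, y) = (449, 20) solves the equation, and by the theorem it is the least positive solution.

(x, y) = (449, 20)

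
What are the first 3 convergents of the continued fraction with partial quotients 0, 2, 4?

Using the convergent recurrence p_i = a_i*p_{i-1} + p_{i-2}, q_i = a_i*q_{i-1} + q_{i-2} with p_{-2}=0, p_{-1}=1, q_{-2}=1, q_{-1}=0:
  i=0: a_0=0, p_0 = 0*1 + 0 = 0, q_0 = 0*0 + 1 = 1.
  i=1: a_1=2, p_1 = 2*0 + 1 = 1, q_1 = 2*1 + 0 = 2.
  i=2: a_2=4, p_2 = 4*1 + 0 = 4, q_2 = 4*2 + 1 = 9.

0/1, 1/2, 4/9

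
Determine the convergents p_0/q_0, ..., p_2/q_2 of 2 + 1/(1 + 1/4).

Using the convergent recurrence p_i = a_i*p_{i-1} + p_{i-2}, q_i = a_i*q_{i-1} + q_{i-2} with p_{-2}=0, p_{-1}=1, q_{-2}=1, q_{-1}=0:
  i=0: a_0=2, p_0 = 2*1 + 0 = 2, q_0 = 2*0 + 1 = 1.
  i=1: a_1=1, p_1 = 1*2 + 1 = 3, q_1 = 1*1 + 0 = 1.
  i=2: a_2=4, p_2 = 4*3 + 2 = 14, q_2 = 4*1 + 1 = 5.

2/1, 3/1, 14/5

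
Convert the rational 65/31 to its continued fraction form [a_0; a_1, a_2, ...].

[2; 10, 3]

Run the Euclidean algorithm on 65 and 31; the successive quotients are the partial quotients a_0, a_1, ... (each step inverts the fractional part left over by the previous one):
  65 = 2*31 + 3, so a_0 = 2.
  31 = 10*3 + 1, so a_1 = 10.
  3 = 3*1 + 0, so a_2 = 3.
The remainder reaches 0 after 3 divisions, so the expansion has 3 partial quotients, read off in order.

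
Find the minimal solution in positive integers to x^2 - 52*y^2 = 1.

First expand sqrt(52) as a continued fraction. With x_i = (sqrt(52) + m_i)/d_i and (m_0, d_0) = (0, 1): a_0 = floor(sqrt(52)) = 7, since 7^2 = 49 <= 52 < 64 = 8^2.
Iterate m_{i+1} = d_i*a_i - m_i, d_{i+1} = (52 - m_{i+1}^2)/d_i, a_{i+1} = floor((a_0 + m_{i+1})/d_{i+1}):
  m_1 = 1*7 - 0 = 7, d_1 = (52 - 7^2)/1 = 3/1 = 3, a_1 = floor((7 + 7)/3) = 4.
  m_2 = 3*4 - 7 = 5, d_2 = (52 - 5^2)/3 = 27/3 = 9, a_2 = floor((7 + 5)/9) = 1.
  m_3 = 9*1 - 5 = 4, d_3 = (52 - 4^2)/9 = 36/9 = 4, a_3 = floor((7 + 4)/4) = 2.
  m_4 = 4*2 - 4 = 4, d_4 = (52 - 4^2)/4 = 36/4 = 9, a_4 = floor((7 + 4)/9) = 1.
  m_5 = 9*1 - 4 = 5, d_5 = (52 - 5^2)/9 = 27/9 = 3, a_5 = floor((7 + 5)/3) = 4.
  m_6 = 3*4 - 5 = 7, d_6 = (52 - 7^2)/3 = 3/3 = 1, a_6 = floor((7 + 7)/1) = 14.
  m_7 = 1*14 - 7 = 7, d_7 = (52 - 7^2)/1 = 3/1 = 3: (m_7, d_7) = (m_1, d_1) = (7, 3), so from here the quotients repeat a_1, ..., a_6; the period length is 6.
So sqrt(52) = [7; (4, 1, 2, 1, 4, 14)] with period length k = 6.
k is even, so the fundamental solution of x^2 - 52y^2 = 1 is (p_{k-1}, q_{k-1}) = (p_5, q_5); compute convergents through index 5.
Convergents (p_i = a_i*p_{i-1} + p_{i-2}, q_i = a_i*q_{i-1} + q_{i-2} with p_{-2}=0, p_{-1}=1, q_{-2}=1, q_{-1}=0):
  i=0: a_0=7, p_0 = 7*1 + 0 = 7, q_0 = 7*0 + 1 = 1.
  i=1: a_1=4, p_1 = 4*7 + 1 = 29, q_1 = 4*1 + 0 = 4.
  i=2: a_2=1, p_2 = 1*29 + 7 = 36, q_2 = 1*4 + 1 = 5.
  i=3: a_3=2, p_3 = 2*36 + 29 = 101, q_3 = 2*5 + 4 = 14.
  i=4: a_4=1, p_4 = 1*101 + 36 = 137, q_4 = 1*14 + 5 = 19.
  i=5: a_5=4, p_5 = 4*137 + 101 = 649, q_5 = 4*19 + 14 = 90.
Check: 649^2 - 52*90^2 = 421201 - 421200 = 1, so (x, y) = (649, 90) solves the equation, and by the theorem it is the least positive solution.

(x, y) = (649, 90)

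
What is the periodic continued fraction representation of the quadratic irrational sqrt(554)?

[23; (1, 1, 6, 4, 1, 1, 4, 6, 1, 1, 46)]

Write x_i = (sqrt(554) + m_i)/d_i with (m_0, d_0) = (0, 1). a_0 = floor(sqrt(554)) = 23, since 23^2 = 529 <= 554 < 576 = 24^2.
Iterate m_{i+1} = d_i*a_i - m_i, d_{i+1} = (554 - m_{i+1}^2)/d_i, a_{i+1} = floor((a_0 + m_{i+1})/d_{i+1}):
  m_1 = 1*23 - 0 = 23, d_1 = (554 - 23^2)/1 = 25/1 = 25, a_1 = floor((23 + 23)/25) = 1.
  m_2 = 25*1 - 23 = 2, d_2 = (554 - 2^2)/25 = 550/25 = 22, a_2 = floor((23 + 2)/22) = 1.
  m_3 = 22*1 - 2 = 20, d_3 = (554 - 20^2)/22 = 154/22 = 7, a_3 = floor((23 + 20)/7) = 6.
  m_4 = 7*6 - 20 = 22, d_4 = (554 - 22^2)/7 = 70/7 = 10, a_4 = floor((23 + 22)/10) = 4.
  m_5 = 10*4 - 22 = 18, d_5 = (554 - 18^2)/10 = 230/10 = 23, a_5 = floor((23 + 18)/23) = 1.
  m_6 = 23*1 - 18 = 5, d_6 = (554 - 5^2)/23 = 529/23 = 23, a_6 = floor((23 + 5)/23) = 1.
  m_7 = 23*1 - 5 = 18, d_7 = (554 - 18^2)/23 = 230/23 = 10, a_7 = floor((23 + 18)/10) = 4.
  m_8 = 10*4 - 18 = 22, d_8 = (554 - 22^2)/10 = 70/10 = 7, a_8 = floor((23 + 22)/7) = 6.
  m_9 = 7*6 - 22 = 20, d_9 = (554 - 20^2)/7 = 154/7 = 22, a_9 = floor((23 + 20)/22) = 1.
  m_10 = 22*1 - 20 = 2, d_10 = (554 - 2^2)/22 = 550/22 = 25, a_10 = floor((23 + 2)/25) = 1.
  m_11 = 25*1 - 2 = 23, d_11 = (554 - 23^2)/25 = 25/25 = 1, a_11 = floor((23 + 23)/1) = 46.
  m_12 = 1*46 - 23 = 23, d_12 = (554 - 23^2)/1 = 25/1 = 25: (m_12, d_12) = (m_1, d_1) = (23, 25), so from here the quotients repeat a_1, ..., a_11; the period length is 11.
Hence the expansion of sqrt(554) is a_0 = 23 followed by the repeating block 1, 1, 6, 4, 1, 1, 4, 6, 1, 1, 46 (period 11).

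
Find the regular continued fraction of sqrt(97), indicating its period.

Write x_i = (sqrt(97) + m_i)/d_i with (m_0, d_0) = (0, 1). a_0 = floor(sqrt(97)) = 9, since 9^2 = 81 <= 97 < 100 = 10^2.
Iterate m_{i+1} = d_i*a_i - m_i, d_{i+1} = (97 - m_{i+1}^2)/d_i, a_{i+1} = floor((a_0 + m_{i+1})/d_{i+1}):
  m_1 = 1*9 - 0 = 9, d_1 = (97 - 9^2)/1 = 16/1 = 16, a_1 = floor((9 + 9)/16) = 1.
  m_2 = 16*1 - 9 = 7, d_2 = (97 - 7^2)/16 = 48/16 = 3, a_2 = floor((9 + 7)/3) = 5.
  m_3 = 3*5 - 7 = 8, d_3 = (97 - 8^2)/3 = 33/3 = 11, a_3 = floor((9 + 8)/11) = 1.
  m_4 = 11*1 - 8 = 3, d_4 = (97 - 3^2)/11 = 88/11 = 8, a_4 = floor((9 + 3)/8) = 1.
  m_5 = 8*1 - 3 = 5, d_5 = (97 - 5^2)/8 = 72/8 = 9, a_5 = floor((9 + 5)/9) = 1.
  m_6 = 9*1 - 5 = 4, d_6 = (97 - 4^2)/9 = 81/9 = 9, a_6 = floor((9 + 4)/9) = 1.
  m_7 = 9*1 - 4 = 5, d_7 = (97 - 5^2)/9 = 72/9 = 8, a_7 = floor((9 + 5)/8) = 1.
  m_8 = 8*1 - 5 = 3, d_8 = (97 - 3^2)/8 = 88/8 = 11, a_8 = floor((9 + 3)/11) = 1.
  m_9 = 11*1 - 3 = 8, d_9 = (97 - 8^2)/11 = 33/11 = 3, a_9 = floor((9 + 8)/3) = 5.
  m_10 = 3*5 - 8 = 7, d_10 = (97 - 7^2)/3 = 48/3 = 16, a_10 = floor((9 + 7)/16) = 1.
  m_11 = 16*1 - 7 = 9, d_11 = (97 - 9^2)/16 = 16/16 = 1, a_11 = floor((9 + 9)/1) = 18.
  m_12 = 1*18 - 9 = 9, d_12 = (97 - 9^2)/1 = 16/1 = 16: (m_12, d_12) = (m_1, d_1) = (9, 16), so from here the quotients repeat a_1, ..., a_11; the period length is 11.
Hence the expansion of sqrt(97) is a_0 = 9 followed by the repeating block 1, 5, 1, 1, 1, 1, 1, 1, 5, 1, 18 (period 11).

[9; (1, 5, 1, 1, 1, 1, 1, 1, 5, 1, 18)]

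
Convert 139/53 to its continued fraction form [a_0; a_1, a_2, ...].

[2; 1, 1, 1, 1, 1, 6]

Run the Euclidean algorithm on 139 and 53; the successive quotients are the partial quotients a_0, a_1, ... (each step inverts the fractional part left over by the previous one):
  139 = 2*53 + 33, so a_0 = 2.
  53 = 1*33 + 20, so a_1 = 1.
  33 = 1*20 + 13, so a_2 = 1.
  20 = 1*13 + 7, so a_3 = 1.
  13 = 1*7 + 6, so a_4 = 1.
  7 = 1*6 + 1, so a_5 = 1.
  6 = 6*1 + 0, so a_6 = 6.
The remainder reaches 0 after 7 divisions, so the expansion has 7 partial quotients, read off in order.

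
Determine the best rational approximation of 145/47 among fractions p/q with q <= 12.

37/12

Expand x = 145/47 as a continued fraction with the Euclidean algorithm:
  145 = 3*47 + 4, so a_0 = 3.
  47 = 11*4 + 3, so a_1 = 11.
  4 = 1*3 + 1, so a_2 = 1.
  3 = 3*1 + 0, so a_3 = 3.
so x = [3; 11, 1, 3].
Convergents (p_i = a_i*p_{i-1} + p_{i-2}, q_i = a_i*q_{i-1} + q_{i-2} with p_{-2}=0, p_{-1}=1, q_{-2}=1, q_{-1}=0), until the denominator exceeds 12:
  i=0: a_0=3, p_0 = 3*1 + 0 = 3, q_0 = 3*0 + 1 = 1.
  i=1: a_1=11, p_1 = 11*3 + 1 = 34, q_1 = 11*1 + 0 = 11.
  i=2: a_2=1, p_2 = 1*34 + 3 = 37, q_2 = 1*11 + 1 = 12.
  i=3: a_3=3, p_3 = 3*37 + 34 = 145, q_3 = 3*12 + 11 = 47.
q_3 = 47 > 12, so the last convergent with denominator <= 12 is p_2/q_2 = 37/12.
The closest fraction with denominator <= 12 is either p_2/q_2 or the intermediate fraction (k*p_2 + p_1)/(k*q_2 + q_1) with the largest k >= 1 whose denominator stays <= 12; these approach x as k grows, and every other convergent or intermediate fraction in range is farther away.
Largest k: floor((12 - q_1)/q_2) = floor((12 - 11)/12) = 0.
Since k = 0, no intermediate fraction beyond p_2/q_2 has denominator <= 12, so the convergent 37/12 is the closest (its error is |145*12 - 37*47|/(47*12) = 1/564).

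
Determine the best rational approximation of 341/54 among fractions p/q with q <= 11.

Expand x = 341/54 as a continued fraction with the Euclidean algorithm:
  341 = 6*54 + 17, so a_0 = 6.
  54 = 3*17 + 3, so a_1 = 3.
  17 = 5*3 + 2, so a_2 = 5.
  3 = 1*2 + 1, so a_3 = 1.
  2 = 2*1 + 0, so a_4 = 2.
so x = [6; 3, 5, 1, 2].
Convergents (p_i = a_i*p_{i-1} + p_{i-2}, q_i = a_i*q_{i-1} + q_{i-2} with p_{-2}=0, p_{-1}=1, q_{-2}=1, q_{-1}=0), until the denominator exceeds 11:
  i=0: a_0=6, p_0 = 6*1 + 0 = 6, q_0 = 6*0 + 1 = 1.
  i=1: a_1=3, p_1 = 3*6 + 1 = 19, q_1 = 3*1 + 0 = 3.
  i=2: a_2=5, p_2 = 5*19 + 6 = 101, q_2 = 5*3 + 1 = 16.
q_2 = 16 > 11, so the last convergent with denominator <= 11 is p_1/q_1 = 19/3.
The closest fraction with denominator <= 11 is either p_1/q_1 or the intermediate fraction (k*p_1 + p_0)/(k*q_1 + q_0) with the largest k >= 1 whose denominator stays <= 11; these approach x as k grows, and every other convergent or intermediate fraction in range is farther away.
Largest k: floor((11 - q_0)/q_1) = floor((11 - 1)/3) = 3.
That gives (3*19 + 6)/(3*3 + 1) = 63/10.
Compare the errors: |x - 19/3| = |341*3 - 19*54|/(54*3) = 3/162, and |x - 63/10| = |341*10 - 63*54|/(54*10) = 8/540.
Cross-multiplying, 8*162 = 1296 < 1620 = 3*540, so 8/540 is smaller: the intermediate fraction 63/10 is closer to x than 19/3.

63/10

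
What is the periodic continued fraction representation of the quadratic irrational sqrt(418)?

[20; (2, 4, 20, 4, 2, 40)]

Write x_i = (sqrt(418) + m_i)/d_i with (m_0, d_0) = (0, 1). a_0 = floor(sqrt(418)) = 20, since 20^2 = 400 <= 418 < 441 = 21^2.
Iterate m_{i+1} = d_i*a_i - m_i, d_{i+1} = (418 - m_{i+1}^2)/d_i, a_{i+1} = floor((a_0 + m_{i+1})/d_{i+1}):
  m_1 = 1*20 - 0 = 20, d_1 = (418 - 20^2)/1 = 18/1 = 18, a_1 = floor((20 + 20)/18) = 2.
  m_2 = 18*2 - 20 = 16, d_2 = (418 - 16^2)/18 = 162/18 = 9, a_2 = floor((20 + 16)/9) = 4.
  m_3 = 9*4 - 16 = 20, d_3 = (418 - 20^2)/9 = 18/9 = 2, a_3 = floor((20 + 20)/2) = 20.
  m_4 = 2*20 - 20 = 20, d_4 = (418 - 20^2)/2 = 18/2 = 9, a_4 = floor((20 + 20)/9) = 4.
  m_5 = 9*4 - 20 = 16, d_5 = (418 - 16^2)/9 = 162/9 = 18, a_5 = floor((20 + 16)/18) = 2.
  m_6 = 18*2 - 16 = 20, d_6 = (418 - 20^2)/18 = 18/18 = 1, a_6 = floor((20 + 20)/1) = 40.
  m_7 = 1*40 - 20 = 20, d_7 = (418 - 20^2)/1 = 18/1 = 18: (m_7, d_7) = (m_1, d_1) = (20, 18), so from here the quotients repeat a_1, ..., a_6; the period length is 6.
Hence the expansion of sqrt(418) is a_0 = 20 followed by the repeating block 2, 4, 20, 4, 2, 40 (period 6).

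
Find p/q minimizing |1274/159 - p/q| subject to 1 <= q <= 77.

617/77

Expand x = 1274/159 as a continued fraction with the Euclidean algorithm:
  1274 = 8*159 + 2, so a_0 = 8.
  159 = 79*2 + 1, so a_1 = 79.
  2 = 2*1 + 0, so a_2 = 2.
so x = [8; 79, 2].
Convergents (p_i = a_i*p_{i-1} + p_{i-2}, q_i = a_i*q_{i-1} + q_{i-2} with p_{-2}=0, p_{-1}=1, q_{-2}=1, q_{-1}=0), until the denominator exceeds 77:
  i=0: a_0=8, p_0 = 8*1 + 0 = 8, q_0 = 8*0 + 1 = 1.
  i=1: a_1=79, p_1 = 79*8 + 1 = 633, q_1 = 79*1 + 0 = 79.
q_1 = 79 > 77, so the last convergent with denominator <= 77 is p_0/q_0 = 8/1.
The closest fraction with denominator <= 77 is either p_0/q_0 or the intermediate fraction (k*p_0 + p_{-1})/(k*q_0 + q_{-1}) with the largest k >= 1 whose denominator stays <= 77; these approach x as k grows, and every other convergent or intermediate fraction in range is farther away.
Largest k: floor((77 - q_{-1})/q_0) = floor((77 - 0)/1) = 77 (using the seeds p_{-1} = 1, q_{-1} = 0).
That gives (77*8 + 1)/(77*1 + 0) = 617/77.
Compare the errors: |x - 8/1| = |1274*1 - 8*159|/(159*1) = 2/159, and |x - 617/77| = |1274*77 - 617*159|/(159*77) = 5/12243.
Cross-multiplying, 5*159 = 795 < 24486 = 2*12243, so 5/12243 is smaller: the intermediate fraction 617/77 is closer to x than 8/1.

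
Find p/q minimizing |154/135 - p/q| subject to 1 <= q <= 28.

8/7

Expand x = 154/135 as a continued fraction with the Euclidean algorithm:
  154 = 1*135 + 19, so a_0 = 1.
  135 = 7*19 + 2, so a_1 = 7.
  19 = 9*2 + 1, so a_2 = 9.
  2 = 2*1 + 0, so a_3 = 2.
so x = [1; 7, 9, 2].
Convergents (p_i = a_i*p_{i-1} + p_{i-2}, q_i = a_i*q_{i-1} + q_{i-2} with p_{-2}=0, p_{-1}=1, q_{-2}=1, q_{-1}=0), until the denominator exceeds 28:
  i=0: a_0=1, p_0 = 1*1 + 0 = 1, q_0 = 1*0 + 1 = 1.
  i=1: a_1=7, p_1 = 7*1 + 1 = 8, q_1 = 7*1 + 0 = 7.
  i=2: a_2=9, p_2 = 9*8 + 1 = 73, q_2 = 9*7 + 1 = 64.
q_2 = 64 > 28, so the last convergent with denominator <= 28 is p_1/q_1 = 8/7.
The closest fraction with denominator <= 28 is either p_1/q_1 or the intermediate fraction (k*p_1 + p_0)/(k*q_1 + q_0) with the largest k >= 1 whose denominator stays <= 28; these approach x as k grows, and every other convergent or intermediate fraction in range is farther away.
Largest k: floor((28 - q_0)/q_1) = floor((28 - 1)/7) = 3.
That gives (3*8 + 1)/(3*7 + 1) = 25/22.
Compare the errors: |x - 8/7| = |154*7 - 8*135|/(135*7) = 2/945, and |x - 25/22| = |154*22 - 25*135|/(135*22) = 13/2970.
Cross-multiplying, 2*2970 = 5940 < 12285 = 13*945, so 2/945 is smaller: the convergent 8/7 is closer to x than 25/22.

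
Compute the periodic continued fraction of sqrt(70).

Write x_i = (sqrt(70) + m_i)/d_i with (m_0, d_0) = (0, 1). a_0 = floor(sqrt(70)) = 8, since 8^2 = 64 <= 70 < 81 = 9^2.
Iterate m_{i+1} = d_i*a_i - m_i, d_{i+1} = (70 - m_{i+1}^2)/d_i, a_{i+1} = floor((a_0 + m_{i+1})/d_{i+1}):
  m_1 = 1*8 - 0 = 8, d_1 = (70 - 8^2)/1 = 6/1 = 6, a_1 = floor((8 + 8)/6) = 2.
  m_2 = 6*2 - 8 = 4, d_2 = (70 - 4^2)/6 = 54/6 = 9, a_2 = floor((8 + 4)/9) = 1.
  m_3 = 9*1 - 4 = 5, d_3 = (70 - 5^2)/9 = 45/9 = 5, a_3 = floor((8 + 5)/5) = 2.
  m_4 = 5*2 - 5 = 5, d_4 = (70 - 5^2)/5 = 45/5 = 9, a_4 = floor((8 + 5)/9) = 1.
  m_5 = 9*1 - 5 = 4, d_5 = (70 - 4^2)/9 = 54/9 = 6, a_5 = floor((8 + 4)/6) = 2.
  m_6 = 6*2 - 4 = 8, d_6 = (70 - 8^2)/6 = 6/6 = 1, a_6 = floor((8 + 8)/1) = 16.
  m_7 = 1*16 - 8 = 8, d_7 = (70 - 8^2)/1 = 6/1 = 6: (m_7, d_7) = (m_1, d_1) = (8, 6), so from here the quotients repeat a_1, ..., a_6; the period length is 6.
Hence the expansion of sqrt(70) is a_0 = 8 followed by the repeating block 2, 1, 2, 1, 2, 16 (period 6).

[8; (2, 1, 2, 1, 2, 16)]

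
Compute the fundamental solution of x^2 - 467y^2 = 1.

(x, y) = (1625626, 75225)

First expand sqrt(467) as a continued fraction. With x_i = (sqrt(467) + m_i)/d_i and (m_0, d_0) = (0, 1): a_0 = floor(sqrt(467)) = 21, since 21^2 = 441 <= 467 < 484 = 22^2.
Iterate m_{i+1} = d_i*a_i - m_i, d_{i+1} = (467 - m_{i+1}^2)/d_i, a_{i+1} = floor((a_0 + m_{i+1})/d_{i+1}):
  m_1 = 1*21 - 0 = 21, d_1 = (467 - 21^2)/1 = 26/1 = 26, a_1 = floor((21 + 21)/26) = 1.
  m_2 = 26*1 - 21 = 5, d_2 = (467 - 5^2)/26 = 442/26 = 17, a_2 = floor((21 + 5)/17) = 1.
  m_3 = 17*1 - 5 = 12, d_3 = (467 - 12^2)/17 = 323/17 = 19, a_3 = floor((21 + 12)/19) = 1.
  m_4 = 19*1 - 12 = 7, d_4 = (467 - 7^2)/19 = 418/19 = 22, a_4 = floor((21 + 7)/22) = 1.
  m_5 = 22*1 - 7 = 15, d_5 = (467 - 15^2)/22 = 242/22 = 11, a_5 = floor((21 + 15)/11) = 3.
  m_6 = 11*3 - 15 = 18, d_6 = (467 - 18^2)/11 = 143/11 = 13, a_6 = floor((21 + 18)/13) = 3.
  m_7 = 13*3 - 18 = 21, d_7 = (467 - 21^2)/13 = 26/13 = 2, a_7 = floor((21 + 21)/2) = 21.
  m_8 = 2*21 - 21 = 21, d_8 = (467 - 21^2)/2 = 26/2 = 13, a_8 = floor((21 + 21)/13) = 3.
  m_9 = 13*3 - 21 = 18, d_9 = (467 - 18^2)/13 = 143/13 = 11, a_9 = floor((21 + 18)/11) = 3.
  m_10 = 11*3 - 18 = 15, d_10 = (467 - 15^2)/11 = 242/11 = 22, a_10 = floor((21 + 15)/22) = 1.
  m_11 = 22*1 - 15 = 7, d_11 = (467 - 7^2)/22 = 418/22 = 19, a_11 = floor((21 + 7)/19) = 1.
  m_12 = 19*1 - 7 = 12, d_12 = (467 - 12^2)/19 = 323/19 = 17, a_12 = floor((21 + 12)/17) = 1.
  m_13 = 17*1 - 12 = 5, d_13 = (467 - 5^2)/17 = 442/17 = 26, a_13 = floor((21 + 5)/26) = 1.
  m_14 = 26*1 - 5 = 21, d_14 = (467 - 21^2)/26 = 26/26 = 1, a_14 = floor((21 + 21)/1) = 42.
  m_15 = 1*42 - 21 = 21, d_15 = (467 - 21^2)/1 = 26/1 = 26: (m_15, d_15) = (m_1, d_1) = (21, 26), so from here the quotients repeat a_1, ..., a_14; the period length is 14.
So sqrt(467) = [21; (1, 1, 1, 1, 3, 3, 21, 3, 3, 1, 1, 1, 1, 42)] with period length k = 14.
k is even, so the fundamental solution of x^2 - 467y^2 = 1 is (p_{k-1}, q_{k-1}) = (p_13, q_13); compute convergents through index 13.
Convergents (p_i = a_i*p_{i-1} + p_{i-2}, q_i = a_i*q_{i-1} + q_{i-2} with p_{-2}=0, p_{-1}=1, q_{-2}=1, q_{-1}=0):
  i=0: a_0=21, p_0 = 21*1 + 0 = 21, q_0 = 21*0 + 1 = 1.
  i=1: a_1=1, p_1 = 1*21 + 1 = 22, q_1 = 1*1 + 0 = 1.
  i=2: a_2=1, p_2 = 1*22 + 21 = 43, q_2 = 1*1 + 1 = 2.
  i=3: a_3=1, p_3 = 1*43 + 22 = 65, q_3 = 1*2 + 1 = 3.
  i=4: a_4=1, p_4 = 1*65 + 43 = 108, q_4 = 1*3 + 2 = 5.
  i=5: a_5=3, p_5 = 3*108 + 65 = 389, q_5 = 3*5 + 3 = 18.
  i=6: a_6=3, p_6 = 3*389 + 108 = 1275, q_6 = 3*18 + 5 = 59.
  i=7: a_7=21, p_7 = 21*1275 + 389 = 27164, q_7 = 21*59 + 18 = 1257.
  i=8: a_8=3, p_8 = 3*27164 + 1275 = 82767, q_8 = 3*1257 + 59 = 3830.
  i=9: a_9=3, p_9 = 3*82767 + 27164 = 275465, q_9 = 3*3830 + 1257 = 12747.
  i=10: a_10=1, p_10 = 1*275465 + 82767 = 358232, q_10 = 1*12747 + 3830 = 16577.
  i=11: a_11=1, p_11 = 1*358232 + 275465 = 633697, q_11 = 1*16577 + 12747 = 29324.
  i=12: a_12=1, p_12 = 1*633697 + 358232 = 991929, q_12 = 1*29324 + 16577 = 45901.
  i=13: a_13=1, p_13 = 1*991929 + 633697 = 1625626, q_13 = 1*45901 + 29324 = 75225.
Check: 1625626^2 - 467*75225^2 = 2642659891876 - 2642659891875 = 1, so (x, y) = (1625626, 75225) solves the equation, and by the theorem it is the least positive solution.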